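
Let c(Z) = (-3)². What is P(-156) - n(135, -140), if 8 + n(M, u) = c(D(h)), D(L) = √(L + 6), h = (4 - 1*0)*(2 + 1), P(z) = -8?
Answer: -9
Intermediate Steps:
h = 12 (h = (4 + 0)*3 = 4*3 = 12)
D(L) = √(6 + L)
c(Z) = 9
n(M, u) = 1 (n(M, u) = -8 + 9 = 1)
P(-156) - n(135, -140) = -8 - 1*1 = -8 - 1 = -9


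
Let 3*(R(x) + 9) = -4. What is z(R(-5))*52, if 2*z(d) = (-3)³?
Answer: -702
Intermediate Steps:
R(x) = -31/3 (R(x) = -9 + (⅓)*(-4) = -9 - 4/3 = -31/3)
z(d) = -27/2 (z(d) = (½)*(-3)³ = (½)*(-27) = -27/2)
z(R(-5))*52 = -27/2*52 = -702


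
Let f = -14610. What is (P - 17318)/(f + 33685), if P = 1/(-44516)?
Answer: -770928089/849142700 ≈ -0.90789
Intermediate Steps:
P = -1/44516 ≈ -2.2464e-5
(P - 17318)/(f + 33685) = (-1/44516 - 17318)/(-14610 + 33685) = -770928089/44516/19075 = -770928089/44516*1/19075 = -770928089/849142700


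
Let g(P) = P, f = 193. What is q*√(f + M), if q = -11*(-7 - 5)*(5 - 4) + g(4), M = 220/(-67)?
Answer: 136*√851637/67 ≈ 1873.2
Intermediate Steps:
M = -220/67 (M = 220*(-1/67) = -220/67 ≈ -3.2836)
q = 136 (q = -11*(-7 - 5)*(5 - 4) + 4 = -(-132) + 4 = -11*(-12) + 4 = 132 + 4 = 136)
q*√(f + M) = 136*√(193 - 220/67) = 136*√(12711/67) = 136*(√851637/67) = 136*√851637/67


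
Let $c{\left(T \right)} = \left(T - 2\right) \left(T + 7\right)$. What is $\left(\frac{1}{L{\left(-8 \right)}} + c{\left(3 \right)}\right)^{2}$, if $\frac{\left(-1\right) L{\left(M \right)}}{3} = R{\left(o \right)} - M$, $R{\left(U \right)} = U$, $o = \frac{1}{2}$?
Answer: $\frac{258064}{2601} \approx 99.217$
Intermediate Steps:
$o = \frac{1}{2} \approx 0.5$
$c{\left(T \right)} = \left(-2 + T\right) \left(7 + T\right)$
$L{\left(M \right)} = - \frac{3}{2} + 3 M$ ($L{\left(M \right)} = - 3 \left(\frac{1}{2} - M\right) = - \frac{3}{2} + 3 M$)
$\left(\frac{1}{L{\left(-8 \right)}} + c{\left(3 \right)}\right)^{2} = \left(\frac{1}{- \frac{3}{2} + 3 \left(-8\right)} + \left(-14 + 3^{2} + 5 \cdot 3\right)\right)^{2} = \left(\frac{1}{- \frac{3}{2} - 24} + \left(-14 + 9 + 15\right)\right)^{2} = \left(\frac{1}{- \frac{51}{2}} + 10\right)^{2} = \left(- \frac{2}{51} + 10\right)^{2} = \left(\frac{508}{51}\right)^{2} = \frac{258064}{2601}$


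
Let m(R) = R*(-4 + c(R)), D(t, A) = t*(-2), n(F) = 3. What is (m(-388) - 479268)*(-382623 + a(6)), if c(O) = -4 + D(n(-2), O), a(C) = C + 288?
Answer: 181161244044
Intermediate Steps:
a(C) = 288 + C
D(t, A) = -2*t
c(O) = -10 (c(O) = -4 - 2*3 = -4 - 6 = -10)
m(R) = -14*R (m(R) = R*(-4 - 10) = R*(-14) = -14*R)
(m(-388) - 479268)*(-382623 + a(6)) = (-14*(-388) - 479268)*(-382623 + (288 + 6)) = (5432 - 479268)*(-382623 + 294) = -473836*(-382329) = 181161244044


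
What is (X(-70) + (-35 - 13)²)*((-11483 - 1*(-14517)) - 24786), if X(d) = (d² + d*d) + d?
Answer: -261763568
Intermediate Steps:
X(d) = d + 2*d² (X(d) = (d² + d²) + d = 2*d² + d = d + 2*d²)
(X(-70) + (-35 - 13)²)*((-11483 - 1*(-14517)) - 24786) = (-70*(1 + 2*(-70)) + (-35 - 13)²)*((-11483 - 1*(-14517)) - 24786) = (-70*(1 - 140) + (-48)²)*((-11483 + 14517) - 24786) = (-70*(-139) + 2304)*(3034 - 24786) = (9730 + 2304)*(-21752) = 12034*(-21752) = -261763568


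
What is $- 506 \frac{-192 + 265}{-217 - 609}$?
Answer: $\frac{18469}{413} \approx 44.719$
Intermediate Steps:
$- 506 \frac{-192 + 265}{-217 - 609} = - 506 \frac{73}{-826} = - 506 \cdot 73 \left(- \frac{1}{826}\right) = \left(-506\right) \left(- \frac{73}{826}\right) = \frac{18469}{413}$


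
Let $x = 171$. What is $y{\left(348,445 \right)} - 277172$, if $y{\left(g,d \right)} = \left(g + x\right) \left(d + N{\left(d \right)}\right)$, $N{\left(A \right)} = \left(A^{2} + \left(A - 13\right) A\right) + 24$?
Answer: $202513774$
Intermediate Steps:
$N{\left(A \right)} = 24 + A^{2} + A \left(-13 + A\right)$ ($N{\left(A \right)} = \left(A^{2} + \left(A - 13\right) A\right) + 24 = \left(A^{2} + \left(-13 + A\right) A\right) + 24 = \left(A^{2} + A \left(-13 + A\right)\right) + 24 = 24 + A^{2} + A \left(-13 + A\right)$)
$y{\left(g,d \right)} = \left(171 + g\right) \left(24 - 12 d + 2 d^{2}\right)$ ($y{\left(g,d \right)} = \left(g + 171\right) \left(d + \left(24 - 13 d + 2 d^{2}\right)\right) = \left(171 + g\right) \left(24 - 12 d + 2 d^{2}\right)$)
$y{\left(348,445 \right)} - 277172 = \left(4104 - 913140 + 342 \cdot 445^{2} + 445 \cdot 348 + 348 \left(24 - 5785 + 2 \cdot 445^{2}\right)\right) - 277172 = \left(4104 - 913140 + 342 \cdot 198025 + 154860 + 348 \left(24 - 5785 + 2 \cdot 198025\right)\right) - 277172 = \left(4104 - 913140 + 67724550 + 154860 + 348 \left(24 - 5785 + 396050\right)\right) - 277172 = \left(4104 - 913140 + 67724550 + 154860 + 348 \cdot 390289\right) - 277172 = \left(4104 - 913140 + 67724550 + 154860 + 135820572\right) - 277172 = 202790946 - 277172 = 202513774$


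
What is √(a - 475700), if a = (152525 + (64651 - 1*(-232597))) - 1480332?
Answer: I*√1506259 ≈ 1227.3*I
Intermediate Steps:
a = -1030559 (a = (152525 + (64651 + 232597)) - 1480332 = (152525 + 297248) - 1480332 = 449773 - 1480332 = -1030559)
√(a - 475700) = √(-1030559 - 475700) = √(-1506259) = I*√1506259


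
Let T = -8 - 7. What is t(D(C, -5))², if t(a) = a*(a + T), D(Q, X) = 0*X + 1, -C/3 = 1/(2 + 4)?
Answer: 196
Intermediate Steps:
C = -½ (C = -3/(2 + 4) = -3/6 = -3*⅙ = -½ ≈ -0.50000)
T = -15
D(Q, X) = 1 (D(Q, X) = 0 + 1 = 1)
t(a) = a*(-15 + a) (t(a) = a*(a - 15) = a*(-15 + a))
t(D(C, -5))² = (1*(-15 + 1))² = (1*(-14))² = (-14)² = 196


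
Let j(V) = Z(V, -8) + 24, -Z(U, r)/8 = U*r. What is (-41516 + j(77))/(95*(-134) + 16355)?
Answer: -36564/3625 ≈ -10.087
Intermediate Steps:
Z(U, r) = -8*U*r
j(V) = 24 + 64*V (j(V) = -8*V*(-8) + 24 = 64*V + 24 = 24 + 64*V)
(-41516 + j(77))/(95*(-134) + 16355) = (-41516 + (24 + 64*77))/(95*(-134) + 16355) = (-41516 + (24 + 4928))/(-12730 + 16355) = (-41516 + 4952)/3625 = -36564*1/3625 = -36564/3625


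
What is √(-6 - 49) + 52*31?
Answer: 1612 + I*√55 ≈ 1612.0 + 7.4162*I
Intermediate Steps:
√(-6 - 49) + 52*31 = √(-55) + 1612 = I*√55 + 1612 = 1612 + I*√55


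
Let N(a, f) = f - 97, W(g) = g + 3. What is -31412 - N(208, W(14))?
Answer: -31332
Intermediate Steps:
W(g) = 3 + g
N(a, f) = -97 + f
-31412 - N(208, W(14)) = -31412 - (-97 + (3 + 14)) = -31412 - (-97 + 17) = -31412 - 1*(-80) = -31412 + 80 = -31332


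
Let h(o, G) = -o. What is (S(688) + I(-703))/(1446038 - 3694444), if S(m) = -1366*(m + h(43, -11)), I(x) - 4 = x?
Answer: 881769/2248406 ≈ 0.39218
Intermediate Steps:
I(x) = 4 + x
S(m) = 58738 - 1366*m (S(m) = -1366*(m - 1*43) = -1366*(m - 43) = -1366*(-43 + m) = 58738 - 1366*m)
(S(688) + I(-703))/(1446038 - 3694444) = ((58738 - 1366*688) + (4 - 703))/(1446038 - 3694444) = ((58738 - 939808) - 699)/(-2248406) = (-881070 - 699)*(-1/2248406) = -881769*(-1/2248406) = 881769/2248406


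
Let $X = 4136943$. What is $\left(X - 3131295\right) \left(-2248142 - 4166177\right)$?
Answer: $-6450547073712$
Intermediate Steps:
$\left(X - 3131295\right) \left(-2248142 - 4166177\right) = \left(4136943 - 3131295\right) \left(-2248142 - 4166177\right) = 1005648 \left(-6414319\right) = -6450547073712$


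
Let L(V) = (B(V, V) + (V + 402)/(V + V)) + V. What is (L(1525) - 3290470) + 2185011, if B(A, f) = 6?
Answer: -3366978473/3050 ≈ -1.1039e+6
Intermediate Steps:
L(V) = 6 + V + (402 + V)/(2*V) (L(V) = (6 + (V + 402)/(V + V)) + V = (6 + (402 + V)/((2*V))) + V = (6 + (402 + V)*(1/(2*V))) + V = (6 + (402 + V)/(2*V)) + V = 6 + V + (402 + V)/(2*V))
(L(1525) - 3290470) + 2185011 = ((13/2 + 1525 + 201/1525) - 3290470) + 2185011 = (4671477/3050 - 3290470) + 2185011 = -10031262023/3050 + 2185011 = -3366978473/3050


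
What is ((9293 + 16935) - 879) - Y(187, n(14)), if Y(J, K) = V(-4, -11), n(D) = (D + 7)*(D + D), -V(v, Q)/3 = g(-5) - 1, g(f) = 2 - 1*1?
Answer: 25349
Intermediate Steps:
g(f) = 1 (g(f) = 2 - 1 = 1)
V(v, Q) = 0 (V(v, Q) = -3*(1 - 1) = -3*0 = 0)
n(D) = 2*D*(7 + D) (n(D) = (7 + D)*(2*D) = 2*D*(7 + D))
Y(J, K) = 0
((9293 + 16935) - 879) - Y(187, n(14)) = ((9293 + 16935) - 879) - 1*0 = (26228 - 879) + 0 = 25349 + 0 = 25349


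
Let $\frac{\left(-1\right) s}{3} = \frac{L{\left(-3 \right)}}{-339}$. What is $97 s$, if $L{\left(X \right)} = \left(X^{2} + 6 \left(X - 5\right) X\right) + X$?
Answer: $\frac{14550}{113} \approx 128.76$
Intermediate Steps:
$L{\left(X \right)} = X + X^{2} + X \left(-30 + 6 X\right)$ ($L{\left(X \right)} = \left(X^{2} + 6 \left(-5 + X\right) X\right) + X = \left(X^{2} + \left(-30 + 6 X\right) X\right) + X = \left(X^{2} + X \left(-30 + 6 X\right)\right) + X = X + X^{2} + X \left(-30 + 6 X\right)$)
$s = \frac{150}{113}$ ($s = - 3 \frac{\left(-3\right) \left(-29 + 7 \left(-3\right)\right)}{-339} = - 3 - 3 \left(-29 - 21\right) \left(- \frac{1}{339}\right) = - 3 \left(-3\right) \left(-50\right) \left(- \frac{1}{339}\right) = - 3 \cdot 150 \left(- \frac{1}{339}\right) = \left(-3\right) \left(- \frac{50}{113}\right) = \frac{150}{113} \approx 1.3274$)
$97 s = 97 \cdot \frac{150}{113} = \frac{14550}{113}$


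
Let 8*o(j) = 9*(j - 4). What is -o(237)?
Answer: -2097/8 ≈ -262.13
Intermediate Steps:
o(j) = -9/2 + 9*j/8 (o(j) = (9*(j - 4))/8 = (9*(-4 + j))/8 = (-36 + 9*j)/8 = -9/2 + 9*j/8)
-o(237) = -(-9/2 + (9/8)*237) = -(-9/2 + 2133/8) = -1*2097/8 = -2097/8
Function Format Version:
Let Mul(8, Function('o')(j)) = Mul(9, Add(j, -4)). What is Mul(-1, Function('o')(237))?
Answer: Rational(-2097, 8) ≈ -262.13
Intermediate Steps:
Function('o')(j) = Add(Rational(-9, 2), Mul(Rational(9, 8), j)) (Function('o')(j) = Mul(Rational(1, 8), Mul(9, Add(j, -4))) = Mul(Rational(1, 8), Mul(9, Add(-4, j))) = Mul(Rational(1, 8), Add(-36, Mul(9, j))) = Add(Rational(-9, 2), Mul(Rational(9, 8), j)))
Mul(-1, Function('o')(237)) = Mul(-1, Add(Rational(-9, 2), Mul(Rational(9, 8), 237))) = Mul(-1, Add(Rational(-9, 2), Rational(2133, 8))) = Mul(-1, Rational(2097, 8)) = Rational(-2097, 8)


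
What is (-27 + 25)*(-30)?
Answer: 60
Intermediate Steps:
(-27 + 25)*(-30) = -2*(-30) = 60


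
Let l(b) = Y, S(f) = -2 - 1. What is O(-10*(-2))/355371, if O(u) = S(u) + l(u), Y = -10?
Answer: -13/355371 ≈ -3.6581e-5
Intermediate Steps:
S(f) = -3
l(b) = -10
O(u) = -13 (O(u) = -3 - 10 = -13)
O(-10*(-2))/355371 = -13/355371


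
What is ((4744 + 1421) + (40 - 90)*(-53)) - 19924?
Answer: -11109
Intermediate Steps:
((4744 + 1421) + (40 - 90)*(-53)) - 19924 = (6165 - 50*(-53)) - 19924 = (6165 + 2650) - 19924 = 8815 - 19924 = -11109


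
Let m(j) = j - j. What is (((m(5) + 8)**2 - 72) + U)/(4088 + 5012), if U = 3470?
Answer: 1731/4550 ≈ 0.38044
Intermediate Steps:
m(j) = 0
(((m(5) + 8)**2 - 72) + U)/(4088 + 5012) = (((0 + 8)**2 - 72) + 3470)/(4088 + 5012) = ((8**2 - 72) + 3470)/9100 = ((64 - 72) + 3470)*(1/9100) = (-8 + 3470)*(1/9100) = 3462*(1/9100) = 1731/4550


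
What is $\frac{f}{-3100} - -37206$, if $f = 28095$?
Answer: $\frac{23062101}{620} \approx 37197.0$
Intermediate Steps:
$\frac{f}{-3100} - -37206 = \frac{28095}{-3100} - -37206 = 28095 \left(- \frac{1}{3100}\right) + 37206 = - \frac{5619}{620} + 37206 = \frac{23062101}{620}$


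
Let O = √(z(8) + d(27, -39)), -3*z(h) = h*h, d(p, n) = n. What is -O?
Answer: -I*√543/3 ≈ -7.7675*I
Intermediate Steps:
z(h) = -h²/3 (z(h) = -h*h/3 = -h²/3)
O = I*√543/3 (O = √(-⅓*8² - 39) = √(-⅓*64 - 39) = √(-64/3 - 39) = √(-181/3) = I*√543/3 ≈ 7.7675*I)
-O = -I*√543/3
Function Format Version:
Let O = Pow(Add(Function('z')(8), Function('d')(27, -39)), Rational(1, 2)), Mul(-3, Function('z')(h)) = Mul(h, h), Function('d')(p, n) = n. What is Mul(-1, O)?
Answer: Mul(Rational(-1, 3), I, Pow(543, Rational(1, 2))) ≈ Mul(-7.7675, I)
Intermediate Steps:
Function('z')(h) = Mul(Rational(-1, 3), Pow(h, 2)) (Function('z')(h) = Mul(Rational(-1, 3), Mul(h, h)) = Mul(Rational(-1, 3), Pow(h, 2)))
O = Mul(Rational(1, 3), I, Pow(543, Rational(1, 2))) (O = Pow(Add(Mul(Rational(-1, 3), Pow(8, 2)), -39), Rational(1, 2)) = Pow(Add(Mul(Rational(-1, 3), 64), -39), Rational(1, 2)) = Pow(Add(Rational(-64, 3), -39), Rational(1, 2)) = Pow(Rational(-181, 3), Rational(1, 2)) = Mul(Rational(1, 3), I, Pow(543, Rational(1, 2))) ≈ Mul(7.7675, I))
Mul(-1, O) = Mul(-1, Mul(Rational(1, 3), I, Pow(543, Rational(1, 2)))) = Mul(Rational(-1, 3), I, Pow(543, Rational(1, 2)))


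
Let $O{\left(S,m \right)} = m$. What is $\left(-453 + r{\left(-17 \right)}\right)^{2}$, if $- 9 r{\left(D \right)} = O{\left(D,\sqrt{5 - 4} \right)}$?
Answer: $\frac{16630084}{81} \approx 2.0531 \cdot 10^{5}$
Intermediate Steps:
$r{\left(D \right)} = - \frac{1}{9}$ ($r{\left(D \right)} = - \frac{\sqrt{5 - 4}}{9} = - \frac{\sqrt{1}}{9} = \left(- \frac{1}{9}\right) 1 = - \frac{1}{9}$)
$\left(-453 + r{\left(-17 \right)}\right)^{2} = \left(-453 - \frac{1}{9}\right)^{2} = \left(- \frac{4078}{9}\right)^{2} = \frac{16630084}{81}$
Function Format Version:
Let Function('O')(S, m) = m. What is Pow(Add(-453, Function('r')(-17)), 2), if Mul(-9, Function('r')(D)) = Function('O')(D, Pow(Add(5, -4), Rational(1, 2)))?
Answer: Rational(16630084, 81) ≈ 2.0531e+5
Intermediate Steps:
Function('r')(D) = Rational(-1, 9) (Function('r')(D) = Mul(Rational(-1, 9), Pow(Add(5, -4), Rational(1, 2))) = Mul(Rational(-1, 9), Pow(1, Rational(1, 2))) = Mul(Rational(-1, 9), 1) = Rational(-1, 9))
Pow(Add(-453, Function('r')(-17)), 2) = Pow(Add(-453, Rational(-1, 9)), 2) = Pow(Rational(-4078, 9), 2) = Rational(16630084, 81)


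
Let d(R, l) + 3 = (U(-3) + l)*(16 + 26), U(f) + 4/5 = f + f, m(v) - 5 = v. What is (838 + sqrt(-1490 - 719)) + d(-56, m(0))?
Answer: 3797/5 + 47*I ≈ 759.4 + 47.0*I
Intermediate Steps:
m(v) = 5 + v
U(f) = -4/5 + 2*f (U(f) = -4/5 + (f + f) = -4/5 + 2*f)
d(R, l) = -1443/5 + 42*l (d(R, l) = -3 + ((-4/5 + 2*(-3)) + l)*(16 + 26) = -3 + ((-4/5 - 6) + l)*42 = -3 + (-34/5 + l)*42 = -3 + (-1428/5 + 42*l) = -1443/5 + 42*l)
(838 + sqrt(-1490 - 719)) + d(-56, m(0)) = (838 + sqrt(-1490 - 719)) + (-1443/5 + 42*(5 + 0)) = (838 + sqrt(-2209)) + (-1443/5 + 42*5) = (838 + 47*I) + (-1443/5 + 210) = (838 + 47*I) - 393/5 = 3797/5 + 47*I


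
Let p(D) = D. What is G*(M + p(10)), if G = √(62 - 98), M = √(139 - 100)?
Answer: 6*I*(10 + √39) ≈ 97.47*I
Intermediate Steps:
M = √39 ≈ 6.2450
G = 6*I (G = √(-36) = 6*I ≈ 6.0*I)
G*(M + p(10)) = (6*I)*(√39 + 10) = (6*I)*(10 + √39) = 6*I*(10 + √39)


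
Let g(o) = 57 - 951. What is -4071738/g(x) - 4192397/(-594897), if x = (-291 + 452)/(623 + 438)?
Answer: 404335453984/88639653 ≈ 4561.6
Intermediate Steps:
x = 161/1061 ≈ 0.15174
g(o) = -894
-4071738/g(x) - 4192397/(-594897) = -4071738/(-894) - 4192397/(-594897) = -4071738*(-1/894) - 4192397*(-1/594897) = 678623/149 + 4192397/594897 = 404335453984/88639653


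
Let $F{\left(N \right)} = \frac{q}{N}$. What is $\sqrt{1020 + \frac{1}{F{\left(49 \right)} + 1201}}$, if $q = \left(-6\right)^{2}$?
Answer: $\frac{\sqrt{3536794974865}}{58885} \approx 31.937$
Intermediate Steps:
$q = 36$
$F{\left(N \right)} = \frac{36}{N}$
$\sqrt{1020 + \frac{1}{F{\left(49 \right)} + 1201}} = \sqrt{1020 + \frac{1}{\frac{36}{49} + 1201}} = \sqrt{1020 + \frac{1}{\frac{58885}{49}}} = \sqrt{1020 + \frac{49}{58885}} = \sqrt{\frac{60062749}{58885}} = \frac{\sqrt{3536794974865}}{58885}$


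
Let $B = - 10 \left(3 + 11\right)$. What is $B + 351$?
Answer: $211$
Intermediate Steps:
$B = -140$ ($B = \left(-10\right) 14 = -140$)
$B + 351 = -140 + 351 = 211$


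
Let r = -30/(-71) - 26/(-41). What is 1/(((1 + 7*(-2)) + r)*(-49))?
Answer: 2911/1703583 ≈ 0.0017088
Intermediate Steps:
r = 3076/2911 (r = -30*(-1/71) - 26*(-1/41) = 30/71 + 26/41 = 3076/2911 ≈ 1.0567)
1/(((1 + 7*(-2)) + r)*(-49)) = 1/(((1 + 7*(-2)) + 3076/2911)*(-49)) = 1/(((1 - 14) + 3076/2911)*(-49)) = 1/((-13 + 3076/2911)*(-49)) = 1/(-34767/2911*(-49)) = 1/(1703583/2911) = 2911/1703583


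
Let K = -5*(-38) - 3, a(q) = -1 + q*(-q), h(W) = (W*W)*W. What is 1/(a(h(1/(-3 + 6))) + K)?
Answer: 729/135593 ≈ 0.0053764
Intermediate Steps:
h(W) = W³ (h(W) = W²*W = W³)
a(q) = -1 - q²
K = 187 (K = 190 - 3 = 187)
1/(a(h(1/(-3 + 6))) + K) = 1/((-1 - ((1/(-3 + 6))³)²) + 187) = 1/((-1 - ((1/3)³)²) + 187) = 1/((-1 - ((⅓)³)²) + 187) = 1/((-1 - (1/27)²) + 187) = 1/((-1 - 1*1/729) + 187) = 1/((-1 - 1/729) + 187) = 1/(-730/729 + 187) = 1/(135593/729) = 729/135593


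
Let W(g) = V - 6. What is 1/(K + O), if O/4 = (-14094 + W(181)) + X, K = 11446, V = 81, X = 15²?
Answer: -1/43730 ≈ -2.2868e-5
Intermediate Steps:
X = 225
W(g) = 75 (W(g) = 81 - 6 = 75)
O = -55176 (O = 4*((-14094 + 75) + 225) = 4*(-14019 + 225) = 4*(-13794) = -55176)
1/(K + O) = 1/(11446 - 55176) = 1/(-43730) = -1/43730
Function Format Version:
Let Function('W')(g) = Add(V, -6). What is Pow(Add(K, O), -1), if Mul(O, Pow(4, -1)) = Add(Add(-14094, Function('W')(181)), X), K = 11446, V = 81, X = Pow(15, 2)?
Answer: Rational(-1, 43730) ≈ -2.2868e-5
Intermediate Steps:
X = 225
Function('W')(g) = 75 (Function('W')(g) = Add(81, -6) = 75)
O = -55176 (O = Mul(4, Add(Add(-14094, 75), 225)) = Mul(4, Add(-14019, 225)) = Mul(4, -13794) = -55176)
Pow(Add(K, O), -1) = Pow(Add(11446, -55176), -1) = Pow(-43730, -1) = Rational(-1, 43730)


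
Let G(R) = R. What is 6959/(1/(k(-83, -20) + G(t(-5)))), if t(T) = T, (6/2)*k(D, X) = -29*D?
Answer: 16645928/3 ≈ 5.5486e+6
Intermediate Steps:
k(D, X) = -29*D/3 (k(D, X) = (-29*D)/3 = -29*D/3)
6959/(1/(k(-83, -20) + G(t(-5)))) = 6959/(1/(-29/3*(-83) - 5)) = 6959/(1/(2407/3 - 5)) = 6959/(1/(2392/3)) = 6959/(3/2392) = 6959*(2392/3) = 16645928/3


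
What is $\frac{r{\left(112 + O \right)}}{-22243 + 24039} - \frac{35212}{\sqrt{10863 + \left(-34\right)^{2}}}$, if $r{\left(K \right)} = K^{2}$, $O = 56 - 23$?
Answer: $\frac{21025}{1796} - \frac{35212 \sqrt{12019}}{12019} \approx -309.48$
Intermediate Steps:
$O = 33$
$\frac{r{\left(112 + O \right)}}{-22243 + 24039} - \frac{35212}{\sqrt{10863 + \left(-34\right)^{2}}} = \frac{\left(112 + 33\right)^{2}}{-22243 + 24039} - \frac{35212}{\sqrt{10863 + \left(-34\right)^{2}}} = \frac{145^{2}}{1796} - \frac{35212}{\sqrt{10863 + 1156}} = 21025 \cdot \frac{1}{1796} - \frac{35212}{\sqrt{12019}} = \frac{21025}{1796} - 35212 \frac{\sqrt{12019}}{12019} = \frac{21025}{1796} - \frac{35212 \sqrt{12019}}{12019}$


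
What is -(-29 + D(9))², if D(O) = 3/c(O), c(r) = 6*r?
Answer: -271441/324 ≈ -837.78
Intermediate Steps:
D(O) = 1/(2*O) (D(O) = 3/((6*O)) = 3*(1/(6*O)) = 1/(2*O))
-(-29 + D(9))² = -(-29 + (½)/9)² = -(-29 + (½)*(⅑))² = -(-29 + 1/18)² = -(-521/18)² = -1*271441/324 = -271441/324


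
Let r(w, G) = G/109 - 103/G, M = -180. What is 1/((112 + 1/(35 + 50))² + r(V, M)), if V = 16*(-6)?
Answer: 28350900/355677811499 ≈ 7.9709e-5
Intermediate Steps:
V = -96
r(w, G) = -103/G + G/109 (r(w, G) = G*(1/109) - 103/G = G/109 - 103/G = -103/G + G/109)
1/((112 + 1/(35 + 50))² + r(V, M)) = 1/((112 + 1/(35 + 50))² + (-103/(-180) + (1/109)*(-180))) = 1/((112 + 1/85)² + (-103*(-1/180) - 180/109)) = 1/((112 + 1/85)² + (103/180 - 180/109)) = 1/((9521/85)² - 21173/19620) = 1/(90649441/7225 - 21173/19620) = 1/(355677811499/28350900) = 28350900/355677811499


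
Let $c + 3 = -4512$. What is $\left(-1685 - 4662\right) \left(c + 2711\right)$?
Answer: $11449988$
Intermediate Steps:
$c = -4515$ ($c = -3 - 4512 = -4515$)
$\left(-1685 - 4662\right) \left(c + 2711\right) = \left(-1685 - 4662\right) \left(-4515 + 2711\right) = \left(-6347\right) \left(-1804\right) = 11449988$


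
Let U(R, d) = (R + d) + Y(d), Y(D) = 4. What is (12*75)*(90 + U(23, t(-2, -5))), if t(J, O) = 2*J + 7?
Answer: 108000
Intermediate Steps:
t(J, O) = 7 + 2*J
U(R, d) = 4 + R + d (U(R, d) = (R + d) + 4 = 4 + R + d)
(12*75)*(90 + U(23, t(-2, -5))) = (12*75)*(90 + (4 + 23 + (7 + 2*(-2)))) = 900*(90 + (4 + 23 + (7 - 4))) = 900*(90 + (4 + 23 + 3)) = 900*(90 + 30) = 900*120 = 108000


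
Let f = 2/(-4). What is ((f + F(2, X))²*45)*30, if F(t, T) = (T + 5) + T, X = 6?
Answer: 735075/2 ≈ 3.6754e+5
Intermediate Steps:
f = -½ (f = 2*(-¼) = -½ ≈ -0.50000)
F(t, T) = 5 + 2*T (F(t, T) = (5 + T) + T = 5 + 2*T)
((f + F(2, X))²*45)*30 = ((-½ + (5 + 2*6))²*45)*30 = ((-½ + (5 + 12))²*45)*30 = ((-½ + 17)²*45)*30 = ((33/2)²*45)*30 = ((1089/4)*45)*30 = (49005/4)*30 = 735075/2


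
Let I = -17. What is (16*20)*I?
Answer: -5440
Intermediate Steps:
(16*20)*I = (16*20)*(-17) = 320*(-17) = -5440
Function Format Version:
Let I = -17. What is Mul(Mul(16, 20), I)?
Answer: -5440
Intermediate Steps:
Mul(Mul(16, 20), I) = Mul(Mul(16, 20), -17) = Mul(320, -17) = -5440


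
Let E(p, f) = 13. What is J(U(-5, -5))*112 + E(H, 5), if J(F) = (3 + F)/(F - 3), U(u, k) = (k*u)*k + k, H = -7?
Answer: 2279/19 ≈ 119.95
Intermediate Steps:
U(u, k) = k + u*k**2 (U(u, k) = u*k**2 + k = k + u*k**2)
J(F) = (3 + F)/(-3 + F)
J(U(-5, -5))*112 + E(H, 5) = ((3 - 5*(1 - 5*(-5)))/(-3 - 5*(1 - 5*(-5))))*112 + 13 = ((3 - 5*(1 + 25))/(-3 - 5*(1 + 25)))*112 + 13 = ((3 - 5*26)/(-3 - 5*26))*112 + 13 = ((3 - 130)/(-3 - 130))*112 + 13 = (-127/(-133))*112 + 13 = -1/133*(-127)*112 + 13 = (127/133)*112 + 13 = 2032/19 + 13 = 2279/19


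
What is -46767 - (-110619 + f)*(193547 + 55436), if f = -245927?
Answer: 88773845951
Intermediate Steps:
-46767 - (-110619 + f)*(193547 + 55436) = -46767 - (-110619 - 245927)*(193547 + 55436) = -46767 - (-356546)*248983 = -46767 - 1*(-88773892718) = -46767 + 88773892718 = 88773845951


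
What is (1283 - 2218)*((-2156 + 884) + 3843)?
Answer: -2403885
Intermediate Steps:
(1283 - 2218)*((-2156 + 884) + 3843) = -935*(-1272 + 3843) = -935*2571 = -2403885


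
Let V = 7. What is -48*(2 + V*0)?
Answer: -96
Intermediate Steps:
-48*(2 + V*0) = -48*(2 + 7*0) = -48*(2 + 0) = -48*2 = -96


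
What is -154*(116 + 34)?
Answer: -23100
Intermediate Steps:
-154*(116 + 34) = -154*150 = -23100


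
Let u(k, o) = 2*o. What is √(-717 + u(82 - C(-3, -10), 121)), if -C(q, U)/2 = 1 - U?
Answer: 5*I*√19 ≈ 21.794*I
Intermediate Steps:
C(q, U) = -2 + 2*U (C(q, U) = -2*(1 - U) = -2 + 2*U)
√(-717 + u(82 - C(-3, -10), 121)) = √(-717 + 2*121) = √(-717 + 242) = √(-475) = 5*I*√19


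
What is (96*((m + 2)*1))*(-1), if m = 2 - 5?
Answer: 96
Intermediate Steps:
m = -3
(96*((m + 2)*1))*(-1) = (96*((-3 + 2)*1))*(-1) = (96*(-1*1))*(-1) = (96*(-1))*(-1) = -96*(-1) = 96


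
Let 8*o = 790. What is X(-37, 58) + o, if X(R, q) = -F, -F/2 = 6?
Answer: 443/4 ≈ 110.75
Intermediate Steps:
F = -12 (F = -2*6 = -12)
X(R, q) = 12 (X(R, q) = -1*(-12) = 12)
o = 395/4 (o = (1/8)*790 = 395/4 ≈ 98.750)
X(-37, 58) + o = 12 + 395/4 = 443/4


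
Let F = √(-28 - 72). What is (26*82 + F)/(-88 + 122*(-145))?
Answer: -1066/8889 - 5*I/8889 ≈ -0.11992 - 0.00056249*I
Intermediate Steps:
F = 10*I (F = √(-100) = 10*I ≈ 10.0*I)
(26*82 + F)/(-88 + 122*(-145)) = (26*82 + 10*I)/(-88 + 122*(-145)) = (2132 + 10*I)/(-88 - 17690) = (2132 + 10*I)/(-17778) = (2132 + 10*I)*(-1/17778) = -1066/8889 - 5*I/8889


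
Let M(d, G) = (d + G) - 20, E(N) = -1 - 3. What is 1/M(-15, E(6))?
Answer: -1/39 ≈ -0.025641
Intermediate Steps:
E(N) = -4
M(d, G) = -20 + G + d (M(d, G) = (G + d) - 20 = -20 + G + d)
1/M(-15, E(6)) = 1/(-20 - 4 - 15) = 1/(-39) = -1/39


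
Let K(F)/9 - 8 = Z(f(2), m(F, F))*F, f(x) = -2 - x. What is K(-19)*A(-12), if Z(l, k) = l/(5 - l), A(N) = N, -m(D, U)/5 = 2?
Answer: -1776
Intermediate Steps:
m(D, U) = -10 (m(D, U) = -5*2 = -10)
K(F) = 72 - 4*F (K(F) = 72 + 9*((-(-2 - 1*2)/(-5 + (-2 - 1*2)))*F) = 72 + 9*((-(-2 - 2)/(-5 + (-2 - 2)))*F) = 72 + 9*((-1*(-4)/(-5 - 4))*F) = 72 + 9*((-1*(-4)/(-9))*F) = 72 + 9*((-1*(-4)*(-1/9))*F) = 72 + 9*(-4*F/9) = 72 - 4*F)
K(-19)*A(-12) = (72 - 4*(-19))*(-12) = (72 + 76)*(-12) = 148*(-12) = -1776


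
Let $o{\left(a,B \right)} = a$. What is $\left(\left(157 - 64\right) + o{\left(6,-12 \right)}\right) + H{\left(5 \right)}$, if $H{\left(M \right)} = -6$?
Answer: $93$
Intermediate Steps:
$\left(\left(157 - 64\right) + o{\left(6,-12 \right)}\right) + H{\left(5 \right)} = \left(\left(157 - 64\right) + 6\right) - 6 = \left(93 + 6\right) - 6 = 99 - 6 = 93$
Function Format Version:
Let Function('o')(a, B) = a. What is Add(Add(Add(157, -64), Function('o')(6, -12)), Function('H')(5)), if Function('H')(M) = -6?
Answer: 93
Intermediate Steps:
Add(Add(Add(157, -64), Function('o')(6, -12)), Function('H')(5)) = Add(Add(Add(157, -64), 6), -6) = Add(Add(93, 6), -6) = Add(99, -6) = 93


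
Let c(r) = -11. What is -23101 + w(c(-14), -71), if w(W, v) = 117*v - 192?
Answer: -31600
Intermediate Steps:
w(W, v) = -192 + 117*v
-23101 + w(c(-14), -71) = -23101 + (-192 + 117*(-71)) = -23101 + (-192 - 8307) = -23101 - 8499 = -31600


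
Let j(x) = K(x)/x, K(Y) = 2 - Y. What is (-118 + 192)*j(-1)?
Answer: -222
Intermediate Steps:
j(x) = (2 - x)/x
(-118 + 192)*j(-1) = (-118 + 192)*((2 - 1*(-1))/(-1)) = 74*(-(2 + 1)) = 74*(-1*3) = 74*(-3) = -222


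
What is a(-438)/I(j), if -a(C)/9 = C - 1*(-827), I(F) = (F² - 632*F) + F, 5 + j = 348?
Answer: 389/10976 ≈ 0.035441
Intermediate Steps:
j = 343 (j = -5 + 348 = 343)
I(F) = F² - 631*F
a(C) = -7443 - 9*C (a(C) = -9*(C - 1*(-827)) = -9*(C + 827) = -9*(827 + C) = -7443 - 9*C)
a(-438)/I(j) = (-7443 - 9*(-438))/((343*(-631 + 343))) = (-7443 + 3942)/((343*(-288))) = -3501/(-98784) = -3501*(-1/98784) = 389/10976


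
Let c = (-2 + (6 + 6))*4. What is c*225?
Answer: 9000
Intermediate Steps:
c = 40 (c = (-2 + 12)*4 = 10*4 = 40)
c*225 = 40*225 = 9000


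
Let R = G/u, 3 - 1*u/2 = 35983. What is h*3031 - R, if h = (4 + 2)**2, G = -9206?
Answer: 3925989077/35980 ≈ 1.0912e+5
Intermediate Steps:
u = -71960 (u = 6 - 2*35983 = 6 - 71966 = -71960)
h = 36 (h = 6**2 = 36)
R = 4603/35980 (R = -9206/(-71960) = -9206*(-1/71960) = 4603/35980 ≈ 0.12793)
h*3031 - R = 36*3031 - 1*4603/35980 = 109116 - 4603/35980 = 3925989077/35980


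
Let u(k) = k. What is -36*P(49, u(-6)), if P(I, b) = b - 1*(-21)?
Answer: -540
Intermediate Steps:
P(I, b) = 21 + b (P(I, b) = b + 21 = 21 + b)
-36*P(49, u(-6)) = -36*(21 - 6) = -36*15 = -540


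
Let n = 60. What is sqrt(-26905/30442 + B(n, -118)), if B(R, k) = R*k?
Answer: I*sqrt(6561963819130)/30442 ≈ 84.148*I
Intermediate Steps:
sqrt(-26905/30442 + B(n, -118)) = sqrt(-26905/30442 + 60*(-118)) = sqrt(-26905*1/30442 - 7080) = sqrt(-26905/30442 - 7080) = sqrt(-215556265/30442) = I*sqrt(6561963819130)/30442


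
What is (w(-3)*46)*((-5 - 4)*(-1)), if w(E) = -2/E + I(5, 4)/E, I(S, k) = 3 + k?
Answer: -690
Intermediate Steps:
w(E) = 5/E (w(E) = -2/E + (3 + 4)/E = -2/E + 7/E = 5/E)
(w(-3)*46)*((-5 - 4)*(-1)) = ((5/(-3))*46)*((-5 - 4)*(-1)) = ((5*(-⅓))*46)*(-9*(-1)) = -5/3*46*9 = -230/3*9 = -690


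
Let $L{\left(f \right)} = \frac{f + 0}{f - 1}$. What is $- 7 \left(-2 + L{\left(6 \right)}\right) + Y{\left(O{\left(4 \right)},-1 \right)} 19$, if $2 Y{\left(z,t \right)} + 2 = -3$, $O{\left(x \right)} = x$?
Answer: $- \frac{419}{10} \approx -41.9$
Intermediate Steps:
$L{\left(f \right)} = \frac{f}{-1 + f}$
$Y{\left(z,t \right)} = - \frac{5}{2}$ ($Y{\left(z,t \right)} = -1 + \frac{1}{2} \left(-3\right) = -1 - \frac{3}{2} = - \frac{5}{2}$)
$- 7 \left(-2 + L{\left(6 \right)}\right) + Y{\left(O{\left(4 \right)},-1 \right)} 19 = - 7 \left(-2 + \frac{6}{-1 + 6}\right) - \frac{95}{2} = - 7 \left(-2 + \frac{6}{5}\right) - \frac{95}{2} = \left(-7\right) \left(- \frac{4}{5}\right) - \frac{95}{2} = \frac{28}{5} - \frac{95}{2} = - \frac{419}{10}$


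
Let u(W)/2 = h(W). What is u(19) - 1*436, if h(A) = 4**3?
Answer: -308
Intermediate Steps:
h(A) = 64
u(W) = 128 (u(W) = 2*64 = 128)
u(19) - 1*436 = 128 - 1*436 = 128 - 436 = -308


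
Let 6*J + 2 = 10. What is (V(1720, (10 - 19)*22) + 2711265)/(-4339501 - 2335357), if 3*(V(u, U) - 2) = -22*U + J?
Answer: -24414475/60073722 ≈ -0.40641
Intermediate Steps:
J = 4/3 (J = -⅓ + (⅙)*10 = -⅓ + 5/3 = 4/3 ≈ 1.3333)
V(u, U) = 22/9 - 22*U/3 (V(u, U) = 2 + (-22*U + 4/3)/3 = 2 + (4/3 - 22*U)/3 = 2 + (4/9 - 22*U/3) = 22/9 - 22*U/3)
(V(1720, (10 - 19)*22) + 2711265)/(-4339501 - 2335357) = ((22/9 - 22*(10 - 19)*22/3) + 2711265)/(-4339501 - 2335357) = ((22/9 - (-66)*22) + 2711265)/(-6674858) = ((22/9 - 22/3*(-198)) + 2711265)*(-1/6674858) = ((22/9 + 1452) + 2711265)*(-1/6674858) = (13090/9 + 2711265)*(-1/6674858) = (24414475/9)*(-1/6674858) = -24414475/60073722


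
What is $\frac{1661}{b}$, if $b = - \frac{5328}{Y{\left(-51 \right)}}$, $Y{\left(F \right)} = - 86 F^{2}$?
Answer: $\frac{20641247}{296} \approx 69734.0$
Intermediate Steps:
$b = \frac{296}{12427}$ ($b = - \frac{5328}{\left(-86\right) \left(-51\right)^{2}} = - \frac{5328}{\left(-86\right) 2601} = - \frac{5328}{-223686} = \left(-5328\right) \left(- \frac{1}{223686}\right) = \frac{296}{12427} \approx 0.023819$)
$\frac{1661}{b} = \frac{1661}{\frac{296}{12427}} = 1661 \cdot \frac{12427}{296} = \frac{20641247}{296}$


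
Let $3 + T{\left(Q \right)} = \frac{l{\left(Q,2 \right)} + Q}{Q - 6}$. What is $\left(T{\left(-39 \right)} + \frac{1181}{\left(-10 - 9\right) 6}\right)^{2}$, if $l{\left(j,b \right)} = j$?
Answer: $\frac{4879681}{36100} \approx 135.17$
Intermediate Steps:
$T{\left(Q \right)} = -3 + \frac{2 Q}{-6 + Q}$ ($T{\left(Q \right)} = -3 + \frac{Q + Q}{Q - 6} = -3 + \frac{2 Q}{Q - 6} = -3 + \frac{2 Q}{-6 + Q}$)
$\left(T{\left(-39 \right)} + \frac{1181}{\left(-10 - 9\right) 6}\right)^{2} = \left(\frac{18 - -39}{-6 - 39} + \frac{1181}{\left(-10 - 9\right) 6}\right)^{2} = \left(\frac{18 + 39}{-45} + \frac{1181}{\left(-19\right) 6}\right)^{2} = \left(\left(- \frac{1}{45}\right) 57 + \frac{1181}{-114}\right)^{2} = \left(- \frac{19}{15} + 1181 \left(- \frac{1}{114}\right)\right)^{2} = \left(- \frac{19}{15} - \frac{1181}{114}\right)^{2} = \left(- \frac{2209}{190}\right)^{2} = \frac{4879681}{36100}$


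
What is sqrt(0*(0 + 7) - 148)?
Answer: 2*I*sqrt(37) ≈ 12.166*I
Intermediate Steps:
sqrt(0*(0 + 7) - 148) = sqrt(0*7 - 148) = sqrt(0 - 148) = sqrt(-148) = 2*I*sqrt(37)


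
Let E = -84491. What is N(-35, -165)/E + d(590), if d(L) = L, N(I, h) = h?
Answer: 4531805/7681 ≈ 590.00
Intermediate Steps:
N(-35, -165)/E + d(590) = -165/(-84491) + 590 = -165*(-1/84491) + 590 = 15/7681 + 590 = 4531805/7681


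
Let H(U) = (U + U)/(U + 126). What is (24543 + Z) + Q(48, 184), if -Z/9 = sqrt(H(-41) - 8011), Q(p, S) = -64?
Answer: 24479 - 9*I*sqrt(57886445)/85 ≈ 24479.0 - 805.59*I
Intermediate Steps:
H(U) = 2*U/(126 + U) (H(U) = (2*U)/(126 + U) = 2*U/(126 + U))
Z = -9*I*sqrt(57886445)/85 (Z = -9*sqrt(2*(-41)/(126 - 41) - 8011) = -9*sqrt(2*(-41)/85 - 8011) = -9*sqrt(2*(-41)*(1/85) - 8011) = -9*sqrt(-82/85 - 8011) = -9*I*sqrt(57886445)/85 ≈ -805.59*I)
(24543 + Z) + Q(48, 184) = (24543 - 9*I*sqrt(57886445)/85) - 64 = 24479 - 9*I*sqrt(57886445)/85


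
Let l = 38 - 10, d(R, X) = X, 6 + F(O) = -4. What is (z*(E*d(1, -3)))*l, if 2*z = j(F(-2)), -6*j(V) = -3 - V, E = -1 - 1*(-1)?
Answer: 0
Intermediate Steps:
F(O) = -10 (F(O) = -6 - 4 = -10)
E = 0 (E = -1 + 1 = 0)
j(V) = ½ + V/6 (j(V) = -(-3 - V)/6 = ½ + V/6)
l = 28
z = -7/12 (z = (½ + (⅙)*(-10))/2 = (½ - 5/3)/2 = (½)*(-7/6) = -7/12 ≈ -0.58333)
(z*(E*d(1, -3)))*l = -0*(-3)*28 = -7/12*0*28 = 0*28 = 0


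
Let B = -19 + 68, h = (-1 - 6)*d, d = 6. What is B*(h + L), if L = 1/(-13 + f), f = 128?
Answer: -236621/115 ≈ -2057.6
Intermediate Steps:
L = 1/115 (L = 1/(-13 + 128) = 1/115 ≈ 0.0086956)
h = -42 (h = (-1 - 6)*6 = -7*6 = -42)
B = 49
B*(h + L) = 49*(-42 + 1/115) = 49*(-4829/115) = -236621/115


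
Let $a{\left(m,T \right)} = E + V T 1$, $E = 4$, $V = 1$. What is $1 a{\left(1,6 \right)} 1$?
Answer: $10$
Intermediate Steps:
$a{\left(m,T \right)} = 4 + T$ ($a{\left(m,T \right)} = 4 + 1 T 1 = 4 + T 1 = 4 + T$)
$1 a{\left(1,6 \right)} 1 = 1 \left(4 + 6\right) 1 = 1 \cdot 10 \cdot 1 = 10 \cdot 1 = 10$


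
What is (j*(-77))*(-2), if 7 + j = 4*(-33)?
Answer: -21406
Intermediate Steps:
j = -139 (j = -7 + 4*(-33) = -7 - 132 = -139)
(j*(-77))*(-2) = -139*(-77)*(-2) = 10703*(-2) = -21406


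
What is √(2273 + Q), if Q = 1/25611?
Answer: 2*√372728433561/25611 ≈ 47.676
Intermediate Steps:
Q = 1/25611 ≈ 3.9046e-5
√(2273 + Q) = √(2273 + 1/25611) = √(58213804/25611) = 2*√372728433561/25611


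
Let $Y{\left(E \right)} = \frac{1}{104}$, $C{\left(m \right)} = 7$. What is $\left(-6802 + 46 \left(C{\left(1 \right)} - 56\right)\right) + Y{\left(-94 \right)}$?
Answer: $- \frac{941823}{104} \approx -9056.0$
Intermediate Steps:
$Y{\left(E \right)} = \frac{1}{104}$
$\left(-6802 + 46 \left(C{\left(1 \right)} - 56\right)\right) + Y{\left(-94 \right)} = \left(-6802 + 46 \left(7 - 56\right)\right) + \frac{1}{104} = \left(-6802 + 46 \left(-49\right)\right) + \frac{1}{104} = \left(-6802 - 2254\right) + \frac{1}{104} = -9056 + \frac{1}{104} = - \frac{941823}{104}$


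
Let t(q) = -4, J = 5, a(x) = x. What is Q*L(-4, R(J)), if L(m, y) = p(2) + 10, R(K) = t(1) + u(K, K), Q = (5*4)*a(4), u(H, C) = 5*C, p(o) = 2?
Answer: 960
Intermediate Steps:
Q = 80 (Q = (5*4)*4 = 20*4 = 80)
R(K) = -4 + 5*K
L(m, y) = 12 (L(m, y) = 2 + 10 = 12)
Q*L(-4, R(J)) = 80*12 = 960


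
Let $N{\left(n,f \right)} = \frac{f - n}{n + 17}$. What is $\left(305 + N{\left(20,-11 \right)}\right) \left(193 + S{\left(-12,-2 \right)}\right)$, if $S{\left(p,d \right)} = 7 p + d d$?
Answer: $\frac{1271702}{37} \approx 34370.0$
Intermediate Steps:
$S{\left(p,d \right)} = d^{2} + 7 p$ ($S{\left(p,d \right)} = 7 p + d^{2} = d^{2} + 7 p$)
$N{\left(n,f \right)} = \frac{f - n}{17 + n}$
$\left(305 + N{\left(20,-11 \right)}\right) \left(193 + S{\left(-12,-2 \right)}\right) = \left(305 + \frac{-11 - 20}{17 + 20}\right) \left(193 + \left(\left(-2\right)^{2} + 7 \left(-12\right)\right)\right) = \left(305 + \frac{-11 - 20}{37}\right) \left(193 + \left(4 - 84\right)\right) = \left(305 + \frac{1}{37} \left(-31\right)\right) \left(193 - 80\right) = \left(305 - \frac{31}{37}\right) 113 = \frac{11254}{37} \cdot 113 = \frac{1271702}{37}$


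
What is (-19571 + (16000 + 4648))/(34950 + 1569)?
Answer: 359/12173 ≈ 0.029491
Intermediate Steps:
(-19571 + (16000 + 4648))/(34950 + 1569) = (-19571 + 20648)/36519 = 1077*(1/36519) = 359/12173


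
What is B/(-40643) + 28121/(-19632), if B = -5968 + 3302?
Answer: -1090582891/797903376 ≈ -1.3668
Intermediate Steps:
B = -2666
B/(-40643) + 28121/(-19632) = -2666/(-40643) + 28121/(-19632) = -2666*(-1/40643) + 28121*(-1/19632) = 2666/40643 - 28121/19632 = -1090582891/797903376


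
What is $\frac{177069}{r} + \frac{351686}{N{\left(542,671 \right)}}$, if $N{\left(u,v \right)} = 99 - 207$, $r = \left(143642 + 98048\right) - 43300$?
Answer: $- \frac{2906327587}{892755} \approx -3255.5$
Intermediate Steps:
$r = 198390$ ($r = 241690 - 43300 = 198390$)
$N{\left(u,v \right)} = -108$
$\frac{177069}{r} + \frac{351686}{N{\left(542,671 \right)}} = \frac{177069}{198390} + \frac{351686}{-108} = 177069 \cdot \frac{1}{198390} + 351686 \left(- \frac{1}{108}\right) = \frac{59023}{66130} - \frac{175843}{54} = - \frac{2906327587}{892755}$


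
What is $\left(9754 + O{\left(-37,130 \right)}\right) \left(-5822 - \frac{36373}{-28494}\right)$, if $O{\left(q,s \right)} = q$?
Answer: $- \frac{537206596105}{9498} \approx -5.656 \cdot 10^{7}$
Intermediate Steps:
$\left(9754 + O{\left(-37,130 \right)}\right) \left(-5822 - \frac{36373}{-28494}\right) = \left(9754 - 37\right) \left(-5822 - \frac{36373}{-28494}\right) = 9717 \left(-5822 - - \frac{36373}{28494}\right) = 9717 \left(-5822 + \frac{36373}{28494}\right) = 9717 \left(- \frac{165855695}{28494}\right) = - \frac{537206596105}{9498}$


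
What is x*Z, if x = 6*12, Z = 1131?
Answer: 81432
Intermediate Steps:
x = 72
x*Z = 72*1131 = 81432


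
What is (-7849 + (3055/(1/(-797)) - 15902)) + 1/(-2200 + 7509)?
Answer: -13052633073/5309 ≈ -2.4586e+6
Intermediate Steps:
(-7849 + (3055/(1/(-797)) - 15902)) + 1/(-2200 + 7509) = (-7849 + (3055/(-1/797) - 15902)) + 1/5309 = (-7849 + (3055*(-797) - 15902)) + 1/5309 = (-7849 + (-2434835 - 15902)) + 1/5309 = (-7849 - 2450737) + 1/5309 = -2458586 + 1/5309 = -13052633073/5309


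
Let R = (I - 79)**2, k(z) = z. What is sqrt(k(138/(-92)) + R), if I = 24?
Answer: sqrt(12094)/2 ≈ 54.986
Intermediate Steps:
R = 3025 (R = (24 - 79)**2 = (-55)**2 = 3025)
sqrt(k(138/(-92)) + R) = sqrt(138/(-92) + 3025) = sqrt(138*(-1/92) + 3025) = sqrt(-3/2 + 3025) = sqrt(6047/2) = sqrt(12094)/2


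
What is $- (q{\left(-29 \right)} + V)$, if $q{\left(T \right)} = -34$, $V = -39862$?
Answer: $39896$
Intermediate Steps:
$- (q{\left(-29 \right)} + V) = - (-34 - 39862) = \left(-1\right) \left(-39896\right) = 39896$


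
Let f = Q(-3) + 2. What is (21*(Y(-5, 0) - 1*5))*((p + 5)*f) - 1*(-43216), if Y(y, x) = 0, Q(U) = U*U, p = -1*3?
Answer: 40906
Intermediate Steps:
p = -3
Q(U) = U²
f = 11 (f = (-3)² + 2 = 9 + 2 = 11)
(21*(Y(-5, 0) - 1*5))*((p + 5)*f) - 1*(-43216) = (21*(0 - 1*5))*((-3 + 5)*11) - 1*(-43216) = (21*(0 - 5))*(2*11) + 43216 = (21*(-5))*22 + 43216 = -105*22 + 43216 = -2310 + 43216 = 40906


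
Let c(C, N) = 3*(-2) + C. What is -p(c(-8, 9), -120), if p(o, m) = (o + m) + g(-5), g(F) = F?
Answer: 139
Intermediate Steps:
c(C, N) = -6 + C
p(o, m) = -5 + m + o (p(o, m) = (o + m) - 5 = (m + o) - 5 = -5 + m + o)
-p(c(-8, 9), -120) = -(-5 - 120 + (-6 - 8)) = -(-5 - 120 - 14) = -1*(-139) = 139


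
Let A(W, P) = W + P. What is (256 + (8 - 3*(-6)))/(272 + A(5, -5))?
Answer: 141/136 ≈ 1.0368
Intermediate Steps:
A(W, P) = P + W
(256 + (8 - 3*(-6)))/(272 + A(5, -5)) = (256 + (8 - 3*(-6)))/(272 + (-5 + 5)) = (256 + (8 + 18))/(272 + 0) = (256 + 26)/272 = 282*(1/272) = 141/136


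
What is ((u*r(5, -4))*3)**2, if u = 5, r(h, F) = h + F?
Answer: 225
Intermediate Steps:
r(h, F) = F + h
((u*r(5, -4))*3)**2 = ((5*(-4 + 5))*3)**2 = ((5*1)*3)**2 = (5*3)**2 = 15**2 = 225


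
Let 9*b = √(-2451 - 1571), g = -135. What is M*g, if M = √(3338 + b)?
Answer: -45*√(30042 + I*√4022) ≈ -7799.7 - 8.2326*I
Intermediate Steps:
b = I*√4022/9 (b = √(-2451 - 1571)/9 = √(-4022)/9 = (I*√4022)/9 = I*√4022/9 ≈ 7.0466*I)
M = √(3338 + I*√4022/9) ≈ 57.775 + 0.061*I
M*g = (√(30042 + I*√4022)/3)*(-135) = -45*√(30042 + I*√4022)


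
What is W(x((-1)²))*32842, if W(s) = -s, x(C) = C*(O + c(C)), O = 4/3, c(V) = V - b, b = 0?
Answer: -229894/3 ≈ -76631.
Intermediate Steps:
c(V) = V (c(V) = V - 1*0 = V + 0 = V)
O = 4/3 (O = 4*(⅓) = 4/3 ≈ 1.3333)
x(C) = C*(4/3 + C)
W(x((-1)²))*32842 = -(-1)²*(4 + 3*(-1)²)/3*32842 = -(4 + 3*1)/3*32842 = -(4 + 3)/3*32842 = -7/3*32842 = -229894/3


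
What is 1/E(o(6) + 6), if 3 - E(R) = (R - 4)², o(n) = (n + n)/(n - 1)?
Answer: -25/409 ≈ -0.061125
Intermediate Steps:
o(n) = 2*n/(-1 + n) (o(n) = (2*n)/(-1 + n) = 2*n/(-1 + n))
E(R) = 3 - (-4 + R)² (E(R) = 3 - (R - 4)² = 3 - (-4 + R)²)
1/E(o(6) + 6) = 1/(3 - (-4 + (2*6/(-1 + 6) + 6))²) = 1/(3 - (-4 + (2*6/5 + 6))²) = 1/(3 - (-4 + (2*6*(⅕) + 6))²) = 1/(3 - (-4 + (12/5 + 6))²) = 1/(3 - (-4 + 42/5)²) = 1/(3 - (22/5)²) = 1/(3 - 1*484/25) = 1/(3 - 484/25) = 1/(-409/25) = -25/409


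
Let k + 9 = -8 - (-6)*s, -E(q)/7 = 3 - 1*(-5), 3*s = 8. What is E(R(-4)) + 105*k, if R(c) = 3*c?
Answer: -161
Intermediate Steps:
s = 8/3 (s = (⅓)*8 = 8/3 ≈ 2.6667)
E(q) = -56 (E(q) = -7*(3 - 1*(-5)) = -7*(3 + 5) = -7*8 = -56)
k = -1 (k = -9 + (-8 - (-6)*8/3) = -9 + (-8 - 1*(-16)) = -9 + (-8 + 16) = -9 + 8 = -1)
E(R(-4)) + 105*k = -56 + 105*(-1) = -56 - 105 = -161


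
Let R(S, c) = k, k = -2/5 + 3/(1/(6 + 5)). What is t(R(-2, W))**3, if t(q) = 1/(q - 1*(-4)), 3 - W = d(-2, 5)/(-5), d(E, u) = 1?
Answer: 125/6128487 ≈ 2.0397e-5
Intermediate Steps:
W = 16/5 (W = 3 - 1/(-5) = 3 - (-1)/5 = 3 - 1*(-1/5) = 3 + 1/5 = 16/5 ≈ 3.2000)
k = 163/5 (k = -2*1/5 + 3/(1/11) = -2/5 + 3/(1/11) = -2/5 + 3*11 = -2/5 + 33 = 163/5 ≈ 32.600)
R(S, c) = 163/5
t(q) = 1/(4 + q) (t(q) = 1/(q + 4) = 1/(4 + q))
t(R(-2, W))**3 = (1/(4 + 163/5))**3 = (1/(183/5))**3 = (5/183)**3 = 125/6128487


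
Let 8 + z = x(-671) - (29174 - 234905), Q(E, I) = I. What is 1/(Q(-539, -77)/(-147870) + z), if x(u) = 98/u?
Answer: 99220770/20411980027117 ≈ 4.8609e-6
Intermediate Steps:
z = 138040035/671 (z = -8 + (98/(-671) - (29174 - 234905)) = -8 + (98*(-1/671) - 1*(-205731)) = -8 + (-98/671 + 205731) = -8 + 138045403/671 = 138040035/671 ≈ 2.0572e+5)
1/(Q(-539, -77)/(-147870) + z) = 1/(-77/(-147870) + 138040035/671) = 1/(-77*(-1/147870) + 138040035/671) = 1/(77/147870 + 138040035/671) = 1/(20411980027117/99220770) = 99220770/20411980027117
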